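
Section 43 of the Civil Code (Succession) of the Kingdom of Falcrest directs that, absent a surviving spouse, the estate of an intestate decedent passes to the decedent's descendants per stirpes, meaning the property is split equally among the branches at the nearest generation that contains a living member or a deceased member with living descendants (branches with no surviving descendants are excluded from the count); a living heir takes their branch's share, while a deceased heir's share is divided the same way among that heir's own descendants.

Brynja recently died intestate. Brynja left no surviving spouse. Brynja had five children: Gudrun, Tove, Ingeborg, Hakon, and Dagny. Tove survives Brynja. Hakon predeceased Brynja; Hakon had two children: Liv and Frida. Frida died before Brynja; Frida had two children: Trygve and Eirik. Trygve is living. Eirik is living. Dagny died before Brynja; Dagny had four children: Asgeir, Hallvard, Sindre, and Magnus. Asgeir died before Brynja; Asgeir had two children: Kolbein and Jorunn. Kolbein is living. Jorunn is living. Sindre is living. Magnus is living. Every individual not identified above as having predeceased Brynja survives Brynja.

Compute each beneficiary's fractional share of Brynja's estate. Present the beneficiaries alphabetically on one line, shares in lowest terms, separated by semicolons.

There is no surviving spouse, so the entire estate passes to Brynja's descendants per stirpes.
The estate is divided into 5 equal shares of 1/5 among Gudrun, Tove, Ingeborg, Hakon, Dagny.
Gudrun is living and takes 1/5.
Tove is living and takes 1/5.
Ingeborg is living and takes 1/5.
Hakon predeceased; the 1/5 allotted to Hakon's branch passes to Hakon's issue by representation.
The 1/5 is divided into 2 equal shares of 1/10 among Liv, Frida.
Liv is living and takes 1/10.
Frida predeceased; the 1/10 allotted to Frida's branch passes to Frida's issue by representation.
The 1/10 is divided into 2 equal shares of 1/20 among Trygve, Eirik.
Trygve is living and takes 1/20.
Eirik is living and takes 1/20.
Dagny predeceased; the 1/5 allotted to Dagny's branch passes to Dagny's issue by representation.
The 1/5 is divided into 4 equal shares of 1/20 among Asgeir, Hallvard, Sindre, Magnus.
Asgeir predeceased; the 1/20 allotted to Asgeir's branch passes to Asgeir's issue by representation.
The 1/20 is divided into 2 equal shares of 1/40 among Kolbein, Jorunn.
Kolbein is living and takes 1/40.
Jorunn is living and takes 1/40.
Hallvard is living and takes 1/20.
Sindre is living and takes 1/20.
Magnus is living and takes 1/20.

Eirik 1/20; Gudrun 1/5; Hallvard 1/20; Ingeborg 1/5; Jorunn 1/40; Kolbein 1/40; Liv 1/10; Magnus 1/20; Sindre 1/20; Tove 1/5; Trygve 1/20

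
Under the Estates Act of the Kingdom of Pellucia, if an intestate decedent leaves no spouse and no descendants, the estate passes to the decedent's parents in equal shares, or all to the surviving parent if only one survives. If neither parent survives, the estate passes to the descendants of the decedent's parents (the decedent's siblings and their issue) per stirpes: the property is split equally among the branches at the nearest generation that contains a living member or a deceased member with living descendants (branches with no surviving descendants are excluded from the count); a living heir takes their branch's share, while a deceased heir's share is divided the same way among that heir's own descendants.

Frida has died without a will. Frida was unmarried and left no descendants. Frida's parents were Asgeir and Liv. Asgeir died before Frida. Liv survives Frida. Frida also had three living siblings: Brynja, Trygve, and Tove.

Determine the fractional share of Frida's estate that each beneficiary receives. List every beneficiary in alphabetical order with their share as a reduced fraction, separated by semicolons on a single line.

Liv 1

Only one parent, Liv, survives, so Liv takes the entire estate. The siblings take nothing because a surviving parent has priority.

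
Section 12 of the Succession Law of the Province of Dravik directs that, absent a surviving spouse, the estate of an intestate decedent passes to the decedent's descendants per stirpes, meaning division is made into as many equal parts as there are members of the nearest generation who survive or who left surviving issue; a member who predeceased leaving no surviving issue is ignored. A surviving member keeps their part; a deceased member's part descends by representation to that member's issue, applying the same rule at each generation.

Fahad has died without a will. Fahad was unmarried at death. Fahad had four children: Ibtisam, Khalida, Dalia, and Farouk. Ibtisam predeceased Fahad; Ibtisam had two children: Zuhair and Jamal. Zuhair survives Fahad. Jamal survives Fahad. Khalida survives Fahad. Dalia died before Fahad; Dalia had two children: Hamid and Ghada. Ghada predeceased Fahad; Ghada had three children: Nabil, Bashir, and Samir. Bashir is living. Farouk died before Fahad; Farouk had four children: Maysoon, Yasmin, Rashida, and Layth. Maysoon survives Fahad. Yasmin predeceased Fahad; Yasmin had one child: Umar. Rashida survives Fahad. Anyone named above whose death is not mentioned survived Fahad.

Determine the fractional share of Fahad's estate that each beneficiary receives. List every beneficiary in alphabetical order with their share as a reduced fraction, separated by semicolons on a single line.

Bashir 1/24; Hamid 1/8; Jamal 1/8; Khalida 1/4; Layth 1/16; Maysoon 1/16; Nabil 1/24; Rashida 1/16; Samir 1/24; Umar 1/16; Zuhair 1/8

There is no surviving spouse, so the entire estate passes to Fahad's descendants per stirpes.
The estate is divided into 4 equal shares of 1/4 among Ibtisam, Khalida, Dalia, Farouk.
Ibtisam predeceased; the 1/4 allotted to Ibtisam's branch passes to Ibtisam's issue by representation.
The 1/4 is divided into 2 equal shares of 1/8 among Zuhair, Jamal.
Zuhair is living and takes 1/8.
Jamal is living and takes 1/8.
Khalida is living and takes 1/4.
Dalia predeceased; the 1/4 allotted to Dalia's branch passes to Dalia's issue by representation.
The 1/4 is divided into 2 equal shares of 1/8 among Hamid, Ghada.
Hamid is living and takes 1/8.
Ghada predeceased; the 1/8 allotted to Ghada's branch passes to Ghada's issue by representation.
The 1/8 is divided into 3 equal shares of 1/24 among Nabil, Bashir, Samir.
Nabil is living and takes 1/24.
Bashir is living and takes 1/24.
Samir is living and takes 1/24.
Farouk predeceased; the 1/4 allotted to Farouk's branch passes to Farouk's issue by representation.
The 1/4 is divided into 4 equal shares of 1/16 among Maysoon, Yasmin, Rashida, Layth.
Maysoon is living and takes 1/16.
Yasmin predeceased; the 1/16 allotted to Yasmin's branch passes to Yasmin's issue by representation.
Umar is the sole taker at this level and receives the full 1/16.
Rashida is living and takes 1/16.
Layth is living and takes 1/16.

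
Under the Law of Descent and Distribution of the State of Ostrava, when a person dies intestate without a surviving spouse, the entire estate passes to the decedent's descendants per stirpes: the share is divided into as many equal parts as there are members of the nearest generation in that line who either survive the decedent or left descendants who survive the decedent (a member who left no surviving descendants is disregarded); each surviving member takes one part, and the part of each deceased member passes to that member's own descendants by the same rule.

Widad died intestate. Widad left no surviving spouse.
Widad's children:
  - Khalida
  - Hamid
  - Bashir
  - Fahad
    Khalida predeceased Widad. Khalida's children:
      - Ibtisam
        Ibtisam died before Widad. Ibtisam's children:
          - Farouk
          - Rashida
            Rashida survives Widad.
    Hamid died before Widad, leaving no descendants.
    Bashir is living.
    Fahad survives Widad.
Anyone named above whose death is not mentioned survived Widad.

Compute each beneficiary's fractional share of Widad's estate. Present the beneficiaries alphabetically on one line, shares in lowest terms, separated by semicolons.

There is no surviving spouse, so the entire estate passes to Widad's descendants per stirpes.
Hamid left no surviving issue, so that branch lapses and is disregarded.
The estate is divided into 3 equal shares of 1/3 among Khalida, Bashir, Fahad.
Khalida predeceased; the 1/3 allotted to Khalida's branch passes to Khalida's issue by representation.
Ibtisam's line is the sole branch at this level, so the full 1/3 passes to Ibtisam's issue by representation.
The 1/3 is divided into 2 equal shares of 1/6 among Farouk, Rashida.
Farouk is living and takes 1/6.
Rashida is living and takes 1/6.
Bashir is living and takes 1/3.
Fahad is living and takes 1/3.

Bashir 1/3; Fahad 1/3; Farouk 1/6; Rashida 1/6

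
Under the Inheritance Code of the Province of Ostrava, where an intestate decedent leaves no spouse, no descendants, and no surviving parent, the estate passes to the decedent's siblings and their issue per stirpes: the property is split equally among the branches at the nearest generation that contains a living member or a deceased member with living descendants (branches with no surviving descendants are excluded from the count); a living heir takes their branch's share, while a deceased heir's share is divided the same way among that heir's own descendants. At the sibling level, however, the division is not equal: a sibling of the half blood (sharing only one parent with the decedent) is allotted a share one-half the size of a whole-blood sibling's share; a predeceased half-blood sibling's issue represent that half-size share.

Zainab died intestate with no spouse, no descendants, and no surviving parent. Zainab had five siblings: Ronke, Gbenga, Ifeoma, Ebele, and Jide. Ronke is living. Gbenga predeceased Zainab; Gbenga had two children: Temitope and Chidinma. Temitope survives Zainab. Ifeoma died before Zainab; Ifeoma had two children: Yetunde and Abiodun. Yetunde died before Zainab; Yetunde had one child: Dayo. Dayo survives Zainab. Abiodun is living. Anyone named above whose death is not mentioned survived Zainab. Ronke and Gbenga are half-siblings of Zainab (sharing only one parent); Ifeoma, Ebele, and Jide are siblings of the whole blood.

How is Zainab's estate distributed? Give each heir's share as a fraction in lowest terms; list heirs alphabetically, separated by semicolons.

No spouse, descendants, or parent survives, so the estate passes to Zainab's siblings per stirpes.
Half-blood siblings count for one-half the weight of whole-blood siblings at the initial division.
Dividing 1 in proportion to weights (total weight 4): Ronke (weight 1/2) → 1/8; Gbenga (weight 1/2) → 1/8; Ifeoma (weight 1) → 1/4; Ebele (weight 1) → 1/4; Jide (weight 1) → 1/4.
Ronke is living and takes 1/8.
Gbenga predeceased; the 1/8 allotted to Gbenga's branch passes to Gbenga's issue by representation.
The 1/8 is divided into 2 equal shares of 1/16 among Temitope, Chidinma.
Temitope is living and takes 1/16.
Chidinma is living and takes 1/16.
Ifeoma predeceased; the 1/4 allotted to Ifeoma's branch passes to Ifeoma's issue by representation.
The 1/4 is divided into 2 equal shares of 1/8 among Yetunde, Abiodun.
Yetunde predeceased; the 1/8 allotted to Yetunde's branch passes to Yetunde's issue by representation.
Dayo is the sole taker at this level and receives the full 1/8.
Abiodun is living and takes 1/8.
Ebele is living and takes 1/4.
Jide is living and takes 1/4.

Abiodun 1/8; Chidinma 1/16; Dayo 1/8; Ebele 1/4; Jide 1/4; Ronke 1/8; Temitope 1/16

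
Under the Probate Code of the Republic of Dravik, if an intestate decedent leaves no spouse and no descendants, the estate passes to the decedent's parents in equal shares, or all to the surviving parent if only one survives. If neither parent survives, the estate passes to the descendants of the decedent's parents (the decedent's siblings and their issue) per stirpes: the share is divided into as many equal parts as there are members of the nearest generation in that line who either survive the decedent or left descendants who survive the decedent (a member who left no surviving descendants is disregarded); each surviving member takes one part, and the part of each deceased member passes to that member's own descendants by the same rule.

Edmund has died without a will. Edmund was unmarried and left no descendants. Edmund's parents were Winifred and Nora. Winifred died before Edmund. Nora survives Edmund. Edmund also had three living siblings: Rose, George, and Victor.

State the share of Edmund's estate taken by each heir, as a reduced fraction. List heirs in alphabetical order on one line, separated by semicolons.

Nora 1

Only one parent, Nora, survives, so Nora takes the entire estate. The siblings take nothing because a surviving parent has priority.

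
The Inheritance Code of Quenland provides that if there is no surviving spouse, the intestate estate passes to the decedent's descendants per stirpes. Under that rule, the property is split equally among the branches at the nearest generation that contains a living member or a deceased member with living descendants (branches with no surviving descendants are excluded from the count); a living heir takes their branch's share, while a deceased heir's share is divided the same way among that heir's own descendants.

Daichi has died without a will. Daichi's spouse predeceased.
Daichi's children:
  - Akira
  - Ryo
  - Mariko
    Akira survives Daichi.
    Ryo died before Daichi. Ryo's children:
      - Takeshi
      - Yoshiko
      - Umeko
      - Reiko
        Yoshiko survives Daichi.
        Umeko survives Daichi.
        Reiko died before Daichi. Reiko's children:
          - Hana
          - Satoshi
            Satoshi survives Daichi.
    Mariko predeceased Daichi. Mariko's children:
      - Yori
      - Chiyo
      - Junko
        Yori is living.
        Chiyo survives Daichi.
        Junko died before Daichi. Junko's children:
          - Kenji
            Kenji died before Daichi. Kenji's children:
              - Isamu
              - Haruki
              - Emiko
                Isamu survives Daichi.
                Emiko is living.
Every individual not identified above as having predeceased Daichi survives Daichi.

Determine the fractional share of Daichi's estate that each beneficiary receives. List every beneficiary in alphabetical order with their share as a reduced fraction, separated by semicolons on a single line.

There is no surviving spouse, so the entire estate passes to Daichi's descendants per stirpes.
The estate is divided into 3 equal shares of 1/3 among Akira, Ryo, Mariko.
Akira is living and takes 1/3.
Ryo predeceased; the 1/3 allotted to Ryo's branch passes to Ryo's issue by representation.
The 1/3 is divided into 4 equal shares of 1/12 among Takeshi, Yoshiko, Umeko, Reiko.
Takeshi is living and takes 1/12.
Yoshiko is living and takes 1/12.
Umeko is living and takes 1/12.
Reiko predeceased; the 1/12 allotted to Reiko's branch passes to Reiko's issue by representation.
The 1/12 is divided into 2 equal shares of 1/24 among Hana, Satoshi.
Hana is living and takes 1/24.
Satoshi is living and takes 1/24.
Mariko predeceased; the 1/3 allotted to Mariko's branch passes to Mariko's issue by representation.
The 1/3 is divided into 3 equal shares of 1/9 among Yori, Chiyo, Junko.
Yori is living and takes 1/9.
Chiyo is living and takes 1/9.
Junko predeceased; the 1/9 allotted to Junko's branch passes to Junko's issue by representation.
Kenji's line is the sole branch at this level, so the full 1/9 passes to Kenji's issue by representation.
The 1/9 is divided into 3 equal shares of 1/27 among Isamu, Haruki, Emiko.
Isamu is living and takes 1/27.
Haruki is living and takes 1/27.
Emiko is living and takes 1/27.

Akira 1/3; Chiyo 1/9; Emiko 1/27; Hana 1/24; Haruki 1/27; Isamu 1/27; Satoshi 1/24; Takeshi 1/12; Umeko 1/12; Yori 1/9; Yoshiko 1/12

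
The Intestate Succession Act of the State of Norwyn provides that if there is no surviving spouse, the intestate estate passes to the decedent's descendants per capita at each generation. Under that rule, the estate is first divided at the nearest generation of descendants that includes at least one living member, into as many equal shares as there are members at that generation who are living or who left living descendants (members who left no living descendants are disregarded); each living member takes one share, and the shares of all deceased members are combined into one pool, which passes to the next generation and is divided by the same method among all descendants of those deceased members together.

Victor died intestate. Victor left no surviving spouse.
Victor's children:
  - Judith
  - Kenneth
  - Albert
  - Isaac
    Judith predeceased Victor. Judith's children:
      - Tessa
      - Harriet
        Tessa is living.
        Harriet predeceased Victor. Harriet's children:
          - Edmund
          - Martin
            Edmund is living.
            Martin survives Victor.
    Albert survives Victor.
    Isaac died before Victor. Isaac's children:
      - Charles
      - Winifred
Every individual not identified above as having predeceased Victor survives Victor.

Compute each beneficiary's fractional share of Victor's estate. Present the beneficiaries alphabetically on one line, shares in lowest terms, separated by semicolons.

There is no surviving spouse, so the entire estate passes to Victor's descendants per capita at each generation.
At generation 1 (Judith, Kenneth, Albert, Isaac) there are 4 shares of (1)/4 = 1/4 each.
Living: Kenneth and Albert — each takes 1/4.
Deceased: Judith and Isaac. Their combined 1/2 is pooled and carried to generation 2.
At generation 2 (Tessa, Harriet, Charles, Winifred) there are 4 shares of (1/2)/4 = 1/8 each.
Living: Tessa, Charles, and Winifred — each takes 1/8.
Deceased: Harriet. That 1/8 share is carried to generation 3.
At generation 3 (Edmund, Martin) there are 2 shares of (1/8)/2 = 1/16 each.
Living: Edmund and Martin — each takes 1/16.

Albert 1/4; Charles 1/8; Edmund 1/16; Kenneth 1/4; Martin 1/16; Tessa 1/8; Winifred 1/8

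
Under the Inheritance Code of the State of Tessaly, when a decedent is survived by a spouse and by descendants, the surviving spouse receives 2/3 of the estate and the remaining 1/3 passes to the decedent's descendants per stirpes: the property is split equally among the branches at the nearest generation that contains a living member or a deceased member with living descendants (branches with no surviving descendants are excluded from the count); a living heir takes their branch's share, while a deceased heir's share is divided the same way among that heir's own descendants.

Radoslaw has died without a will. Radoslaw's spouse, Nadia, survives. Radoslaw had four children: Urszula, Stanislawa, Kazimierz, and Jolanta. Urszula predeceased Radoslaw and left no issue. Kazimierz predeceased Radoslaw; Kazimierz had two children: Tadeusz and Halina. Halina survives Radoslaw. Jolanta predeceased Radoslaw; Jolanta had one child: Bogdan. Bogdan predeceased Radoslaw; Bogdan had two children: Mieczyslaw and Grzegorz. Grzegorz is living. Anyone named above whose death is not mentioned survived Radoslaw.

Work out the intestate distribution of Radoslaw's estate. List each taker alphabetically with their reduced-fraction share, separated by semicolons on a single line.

Nadia, as surviving spouse, takes 2/3.
The remaining 1/3 passes to Radoslaw's descendants per stirpes.
Urszula left no surviving issue, so that branch lapses and is disregarded.
The 1/3 is divided into 3 equal shares of 1/9 among Stanislawa, Kazimierz, Jolanta.
Stanislawa is living and takes 1/9.
Kazimierz predeceased; the 1/9 allotted to Kazimierz's branch passes to Kazimierz's issue by representation.
The 1/9 is divided into 2 equal shares of 1/18 among Tadeusz, Halina.
Tadeusz is living and takes 1/18.
Halina is living and takes 1/18.
Jolanta predeceased; the 1/9 allotted to Jolanta's branch passes to Jolanta's issue by representation.
Bogdan's line is the sole branch at this level, so the full 1/9 passes to Bogdan's issue by representation.
The 1/9 is divided into 2 equal shares of 1/18 among Mieczyslaw, Grzegorz.
Mieczyslaw is living and takes 1/18.
Grzegorz is living and takes 1/18.

Grzegorz 1/18; Halina 1/18; Mieczyslaw 1/18; Nadia 2/3; Stanislawa 1/9; Tadeusz 1/18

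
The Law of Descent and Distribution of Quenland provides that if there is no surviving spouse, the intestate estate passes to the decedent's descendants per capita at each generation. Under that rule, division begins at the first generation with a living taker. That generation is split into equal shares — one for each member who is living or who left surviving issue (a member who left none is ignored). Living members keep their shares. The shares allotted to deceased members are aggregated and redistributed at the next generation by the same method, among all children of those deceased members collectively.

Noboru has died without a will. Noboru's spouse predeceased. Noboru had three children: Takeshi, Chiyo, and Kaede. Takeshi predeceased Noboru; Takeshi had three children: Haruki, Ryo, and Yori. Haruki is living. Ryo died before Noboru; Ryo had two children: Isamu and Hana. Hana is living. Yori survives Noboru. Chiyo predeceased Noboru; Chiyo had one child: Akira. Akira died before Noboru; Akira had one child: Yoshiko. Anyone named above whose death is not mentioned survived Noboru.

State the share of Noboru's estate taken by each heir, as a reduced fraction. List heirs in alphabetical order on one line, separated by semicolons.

There is no surviving spouse, so the entire estate passes to Noboru's descendants per capita at each generation.
At generation 1 (Takeshi, Chiyo, Kaede) there are 3 shares of (1)/3 = 1/3 each.
Living: Kaede — each takes 1/3.
Deceased: Takeshi and Chiyo. Their combined 2/3 is pooled and carried to generation 2.
At generation 2 (Haruki, Ryo, Yori, Akira) there are 4 shares of (2/3)/4 = 1/6 each.
Living: Haruki and Yori — each takes 1/6.
Deceased: Ryo and Akira. Their combined 1/3 is pooled and carried to generation 3.
At generation 3 (Isamu, Hana, Yoshiko) there are 3 shares of (1/3)/3 = 1/9 each.
Living: Isamu, Hana, and Yoshiko — each takes 1/9.

Hana 1/9; Haruki 1/6; Isamu 1/9; Kaede 1/3; Yori 1/6; Yoshiko 1/9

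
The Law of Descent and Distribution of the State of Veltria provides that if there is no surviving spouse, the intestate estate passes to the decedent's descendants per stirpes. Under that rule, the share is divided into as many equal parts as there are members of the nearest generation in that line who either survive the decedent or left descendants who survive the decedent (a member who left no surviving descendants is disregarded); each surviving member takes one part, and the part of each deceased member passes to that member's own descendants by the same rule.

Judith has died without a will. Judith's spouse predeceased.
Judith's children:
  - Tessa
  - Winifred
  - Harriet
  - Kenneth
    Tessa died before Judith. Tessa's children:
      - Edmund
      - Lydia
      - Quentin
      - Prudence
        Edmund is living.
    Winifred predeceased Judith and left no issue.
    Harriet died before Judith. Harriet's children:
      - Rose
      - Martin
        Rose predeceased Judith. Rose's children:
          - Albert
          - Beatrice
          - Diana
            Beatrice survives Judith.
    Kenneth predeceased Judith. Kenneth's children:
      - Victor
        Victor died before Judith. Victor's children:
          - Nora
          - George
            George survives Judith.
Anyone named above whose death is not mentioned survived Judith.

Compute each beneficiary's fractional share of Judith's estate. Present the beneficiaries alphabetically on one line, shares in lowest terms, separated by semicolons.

Albert 1/18; Beatrice 1/18; Diana 1/18; Edmund 1/12; George 1/6; Lydia 1/12; Martin 1/6; Nora 1/6; Prudence 1/12; Quentin 1/12

There is no surviving spouse, so the entire estate passes to Judith's descendants per stirpes.
Winifred left no surviving issue, so that branch lapses and is disregarded.
The estate is divided into 3 equal shares of 1/3 among Tessa, Harriet, Kenneth.
Tessa predeceased; the 1/3 allotted to Tessa's branch passes to Tessa's issue by representation.
The 1/3 is divided into 4 equal shares of 1/12 among Edmund, Lydia, Quentin, Prudence.
Edmund is living and takes 1/12.
Lydia is living and takes 1/12.
Quentin is living and takes 1/12.
Prudence is living and takes 1/12.
Harriet predeceased; the 1/3 allotted to Harriet's branch passes to Harriet's issue by representation.
The 1/3 is divided into 2 equal shares of 1/6 among Rose, Martin.
Rose predeceased; the 1/6 allotted to Rose's branch passes to Rose's issue by representation.
The 1/6 is divided into 3 equal shares of 1/18 among Albert, Beatrice, Diana.
Albert is living and takes 1/18.
Beatrice is living and takes 1/18.
Diana is living and takes 1/18.
Martin is living and takes 1/6.
Kenneth predeceased; the 1/3 allotted to Kenneth's branch passes to Kenneth's issue by representation.
Victor's line is the sole branch at this level, so the full 1/3 passes to Victor's issue by representation.
The 1/3 is divided into 2 equal shares of 1/6 among Nora, George.
Nora is living and takes 1/6.
George is living and takes 1/6.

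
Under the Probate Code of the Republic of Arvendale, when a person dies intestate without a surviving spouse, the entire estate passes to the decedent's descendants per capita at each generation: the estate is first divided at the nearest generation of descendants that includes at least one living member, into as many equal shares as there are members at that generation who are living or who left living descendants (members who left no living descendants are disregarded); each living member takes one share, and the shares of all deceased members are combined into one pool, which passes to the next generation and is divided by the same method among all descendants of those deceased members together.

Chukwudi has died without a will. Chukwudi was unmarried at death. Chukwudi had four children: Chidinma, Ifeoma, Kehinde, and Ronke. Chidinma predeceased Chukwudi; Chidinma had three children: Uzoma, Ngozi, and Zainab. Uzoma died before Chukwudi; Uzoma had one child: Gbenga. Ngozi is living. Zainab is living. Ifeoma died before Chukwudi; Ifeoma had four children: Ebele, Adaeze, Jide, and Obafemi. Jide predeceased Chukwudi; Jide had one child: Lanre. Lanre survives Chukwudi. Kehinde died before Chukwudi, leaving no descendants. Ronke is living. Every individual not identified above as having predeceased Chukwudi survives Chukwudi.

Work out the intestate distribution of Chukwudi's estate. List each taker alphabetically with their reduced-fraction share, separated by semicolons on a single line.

Adaeze 2/21; Ebele 2/21; Gbenga 2/21; Lanre 2/21; Ngozi 2/21; Obafemi 2/21; Ronke 1/3; Zainab 2/21

There is no surviving spouse, so the entire estate passes to Chukwudi's descendants per capita at each generation.
At generation 1 (Chidinma, Ifeoma, Ronke) there are 3 shares of (1)/3 = 1/3 each.
Living: Ronke — each takes 1/3.
Deceased: Chidinma and Ifeoma. Their combined 2/3 is pooled and carried to generation 2.
At generation 2 (Uzoma, Ngozi, Zainab, Ebele, Adaeze, Jide, Obafemi) there are 7 shares of (2/3)/7 = 2/21 each.
Living: Ngozi, Zainab, Ebele, Adaeze, and Obafemi — each takes 2/21.
Deceased: Uzoma and Jide. Their combined 4/21 is pooled and carried to generation 3.
At generation 3 (Gbenga, Lanre) there are 2 shares of (4/21)/2 = 2/21 each.
Living: Gbenga and Lanre — each takes 2/21.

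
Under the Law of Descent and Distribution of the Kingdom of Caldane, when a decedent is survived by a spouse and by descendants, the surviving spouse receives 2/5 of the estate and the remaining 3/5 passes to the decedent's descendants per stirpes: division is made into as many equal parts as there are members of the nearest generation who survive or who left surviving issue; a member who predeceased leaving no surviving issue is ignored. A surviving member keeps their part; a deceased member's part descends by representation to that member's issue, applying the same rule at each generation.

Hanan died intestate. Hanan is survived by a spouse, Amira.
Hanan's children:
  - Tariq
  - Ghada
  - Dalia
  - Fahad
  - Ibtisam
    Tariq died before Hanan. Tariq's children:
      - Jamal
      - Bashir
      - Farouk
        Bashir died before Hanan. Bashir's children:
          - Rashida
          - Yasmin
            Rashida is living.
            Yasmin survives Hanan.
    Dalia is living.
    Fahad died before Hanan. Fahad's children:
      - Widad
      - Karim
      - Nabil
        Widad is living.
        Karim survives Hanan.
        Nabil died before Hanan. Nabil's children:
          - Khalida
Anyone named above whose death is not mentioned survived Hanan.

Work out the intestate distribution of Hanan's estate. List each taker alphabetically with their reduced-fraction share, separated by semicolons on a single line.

Amira, as surviving spouse, takes 2/5.
The remaining 3/5 passes to Hanan's descendants per stirpes.
The 3/5 is divided into 5 equal shares of 3/25 among Tariq, Ghada, Dalia, Fahad, Ibtisam.
Tariq predeceased; the 3/25 allotted to Tariq's branch passes to Tariq's issue by representation.
The 3/25 is divided into 3 equal shares of 1/25 among Jamal, Bashir, Farouk.
Jamal is living and takes 1/25.
Bashir predeceased; the 1/25 allotted to Bashir's branch passes to Bashir's issue by representation.
The 1/25 is divided into 2 equal shares of 1/50 among Rashida, Yasmin.
Rashida is living and takes 1/50.
Yasmin is living and takes 1/50.
Farouk is living and takes 1/25.
Ghada is living and takes 3/25.
Dalia is living and takes 3/25.
Fahad predeceased; the 3/25 allotted to Fahad's branch passes to Fahad's issue by representation.
The 3/25 is divided into 3 equal shares of 1/25 among Widad, Karim, Nabil.
Widad is living and takes 1/25.
Karim is living and takes 1/25.
Nabil predeceased; the 1/25 allotted to Nabil's branch passes to Nabil's issue by representation.
Khalida is the sole taker at this level and receives the full 1/25.
Ibtisam is living and takes 3/25.

Amira 2/5; Dalia 3/25; Farouk 1/25; Ghada 3/25; Ibtisam 3/25; Jamal 1/25; Karim 1/25; Khalida 1/25; Rashida 1/50; Widad 1/25; Yasmin 1/50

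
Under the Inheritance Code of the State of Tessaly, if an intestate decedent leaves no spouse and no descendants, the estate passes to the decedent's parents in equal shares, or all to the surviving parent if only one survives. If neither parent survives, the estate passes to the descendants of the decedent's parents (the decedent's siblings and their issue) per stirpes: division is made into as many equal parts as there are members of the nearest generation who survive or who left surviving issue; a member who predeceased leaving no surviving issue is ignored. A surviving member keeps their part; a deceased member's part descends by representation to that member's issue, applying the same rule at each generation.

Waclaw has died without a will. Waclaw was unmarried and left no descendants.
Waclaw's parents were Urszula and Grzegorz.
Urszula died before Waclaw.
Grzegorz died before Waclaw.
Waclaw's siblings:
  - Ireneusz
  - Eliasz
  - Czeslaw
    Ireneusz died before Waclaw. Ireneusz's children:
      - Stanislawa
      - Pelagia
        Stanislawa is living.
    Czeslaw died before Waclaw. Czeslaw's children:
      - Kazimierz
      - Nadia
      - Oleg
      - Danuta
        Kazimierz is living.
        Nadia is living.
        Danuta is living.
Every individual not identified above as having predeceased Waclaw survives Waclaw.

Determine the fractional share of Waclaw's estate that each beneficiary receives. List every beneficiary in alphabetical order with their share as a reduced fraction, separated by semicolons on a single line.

Danuta 1/12; Eliasz 1/3; Kazimierz 1/12; Nadia 1/12; Oleg 1/12; Pelagia 1/6; Stanislawa 1/6

Neither parent survives and there are no descendants, so the estate passes to Waclaw's siblings and their issue per stirpes.
The estate is divided into 3 equal shares of 1/3 among Ireneusz, Eliasz, Czeslaw.
Ireneusz predeceased; the 1/3 allotted to Ireneusz's branch passes to Ireneusz's issue by representation.
The 1/3 is divided into 2 equal shares of 1/6 among Stanislawa, Pelagia.
Stanislawa is living and takes 1/6.
Pelagia is living and takes 1/6.
Eliasz is living and takes 1/3.
Czeslaw predeceased; the 1/3 allotted to Czeslaw's branch passes to Czeslaw's issue by representation.
The 1/3 is divided into 4 equal shares of 1/12 among Kazimierz, Nadia, Oleg, Danuta.
Kazimierz is living and takes 1/12.
Nadia is living and takes 1/12.
Oleg is living and takes 1/12.
Danuta is living and takes 1/12.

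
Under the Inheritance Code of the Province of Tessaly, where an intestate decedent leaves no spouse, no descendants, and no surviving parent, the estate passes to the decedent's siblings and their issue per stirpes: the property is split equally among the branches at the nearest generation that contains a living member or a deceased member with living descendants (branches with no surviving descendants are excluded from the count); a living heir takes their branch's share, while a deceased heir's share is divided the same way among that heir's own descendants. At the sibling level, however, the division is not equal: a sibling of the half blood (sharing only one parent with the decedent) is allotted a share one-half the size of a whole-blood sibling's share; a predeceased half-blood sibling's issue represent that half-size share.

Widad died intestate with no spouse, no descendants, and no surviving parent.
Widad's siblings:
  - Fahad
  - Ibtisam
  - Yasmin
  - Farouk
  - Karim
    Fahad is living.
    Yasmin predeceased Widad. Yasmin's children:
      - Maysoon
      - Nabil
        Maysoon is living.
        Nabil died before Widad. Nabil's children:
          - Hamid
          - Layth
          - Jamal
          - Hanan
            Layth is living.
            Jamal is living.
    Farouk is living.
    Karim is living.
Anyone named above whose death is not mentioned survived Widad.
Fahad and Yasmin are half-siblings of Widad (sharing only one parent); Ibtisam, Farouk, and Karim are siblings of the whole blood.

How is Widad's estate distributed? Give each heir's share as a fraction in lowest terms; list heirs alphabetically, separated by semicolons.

Fahad 1/8; Farouk 1/4; Hamid 1/64; Hanan 1/64; Ibtisam 1/4; Jamal 1/64; Karim 1/4; Layth 1/64; Maysoon 1/16

No spouse, descendants, or parent survives, so the estate passes to Widad's siblings per stirpes.
Half-blood siblings count for one-half the weight of whole-blood siblings at the initial division.
Dividing 1 in proportion to weights (total weight 4): Fahad (weight 1/2) → 1/8; Ibtisam (weight 1) → 1/4; Yasmin (weight 1/2) → 1/8; Farouk (weight 1) → 1/4; Karim (weight 1) → 1/4.
Fahad is living and takes 1/8.
Ibtisam is living and takes 1/4.
Yasmin predeceased; the 1/8 allotted to Yasmin's branch passes to Yasmin's issue by representation.
The 1/8 is divided into 2 equal shares of 1/16 among Maysoon, Nabil.
Maysoon is living and takes 1/16.
Nabil predeceased; the 1/16 allotted to Nabil's branch passes to Nabil's issue by representation.
The 1/16 is divided into 4 equal shares of 1/64 among Hamid, Layth, Jamal, Hanan.
Hamid is living and takes 1/64.
Layth is living and takes 1/64.
Jamal is living and takes 1/64.
Hanan is living and takes 1/64.
Farouk is living and takes 1/4.
Karim is living and takes 1/4.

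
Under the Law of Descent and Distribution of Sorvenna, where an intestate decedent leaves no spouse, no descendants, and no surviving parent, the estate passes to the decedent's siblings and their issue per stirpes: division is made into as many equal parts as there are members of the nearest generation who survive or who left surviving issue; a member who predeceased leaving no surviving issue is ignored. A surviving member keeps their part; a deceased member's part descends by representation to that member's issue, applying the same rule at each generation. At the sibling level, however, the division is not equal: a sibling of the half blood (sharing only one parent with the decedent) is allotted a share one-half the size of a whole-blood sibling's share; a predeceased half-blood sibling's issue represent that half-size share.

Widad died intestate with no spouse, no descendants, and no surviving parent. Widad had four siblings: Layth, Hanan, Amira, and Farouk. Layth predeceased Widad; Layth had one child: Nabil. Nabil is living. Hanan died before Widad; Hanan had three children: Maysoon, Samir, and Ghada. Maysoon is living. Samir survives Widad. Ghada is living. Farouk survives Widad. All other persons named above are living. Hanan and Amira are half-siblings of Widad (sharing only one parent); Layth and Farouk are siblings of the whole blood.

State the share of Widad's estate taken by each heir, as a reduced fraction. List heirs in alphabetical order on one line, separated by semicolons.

Amira 1/6; Farouk 1/3; Ghada 1/18; Maysoon 1/18; Nabil 1/3; Samir 1/18

No spouse, descendants, or parent survives, so the estate passes to Widad's siblings per stirpes.
Half-blood siblings count for one-half the weight of whole-blood siblings at the initial division.
Dividing 1 in proportion to weights (total weight 3): Layth (weight 1) → 1/3; Hanan (weight 1/2) → 1/6; Amira (weight 1/2) → 1/6; Farouk (weight 1) → 1/3.
Layth predeceased; the 1/3 allotted to Layth's branch passes to Layth's issue by representation.
Nabil is the sole taker at this level and receives the full 1/3.
Hanan predeceased; the 1/6 allotted to Hanan's branch passes to Hanan's issue by representation.
The 1/6 is divided into 3 equal shares of 1/18 among Maysoon, Samir, Ghada.
Maysoon is living and takes 1/18.
Samir is living and takes 1/18.
Ghada is living and takes 1/18.
Amira is living and takes 1/6.
Farouk is living and takes 1/3.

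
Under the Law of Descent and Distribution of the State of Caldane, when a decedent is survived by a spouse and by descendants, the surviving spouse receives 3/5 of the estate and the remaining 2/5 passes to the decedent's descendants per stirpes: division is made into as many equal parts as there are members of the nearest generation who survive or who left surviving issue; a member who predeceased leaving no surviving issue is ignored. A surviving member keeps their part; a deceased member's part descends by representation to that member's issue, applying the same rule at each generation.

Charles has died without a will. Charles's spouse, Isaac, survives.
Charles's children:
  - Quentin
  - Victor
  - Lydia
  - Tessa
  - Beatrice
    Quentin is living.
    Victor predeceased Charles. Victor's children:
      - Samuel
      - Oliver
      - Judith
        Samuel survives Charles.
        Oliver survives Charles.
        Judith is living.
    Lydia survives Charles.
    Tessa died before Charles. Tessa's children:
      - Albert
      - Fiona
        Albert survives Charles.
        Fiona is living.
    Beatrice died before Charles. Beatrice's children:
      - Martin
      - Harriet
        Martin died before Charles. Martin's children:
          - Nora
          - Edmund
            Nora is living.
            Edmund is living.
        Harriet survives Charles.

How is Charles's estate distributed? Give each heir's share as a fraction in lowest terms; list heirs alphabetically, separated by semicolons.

Isaac, as surviving spouse, takes 3/5.
The remaining 2/5 passes to Charles's descendants per stirpes.
The 2/5 is divided into 5 equal shares of 2/25 among Quentin, Victor, Lydia, Tessa, Beatrice.
Quentin is living and takes 2/25.
Victor predeceased; the 2/25 allotted to Victor's branch passes to Victor's issue by representation.
The 2/25 is divided into 3 equal shares of 2/75 among Samuel, Oliver, Judith.
Samuel is living and takes 2/75.
Oliver is living and takes 2/75.
Judith is living and takes 2/75.
Lydia is living and takes 2/25.
Tessa predeceased; the 2/25 allotted to Tessa's branch passes to Tessa's issue by representation.
The 2/25 is divided into 2 equal shares of 1/25 among Albert, Fiona.
Albert is living and takes 1/25.
Fiona is living and takes 1/25.
Beatrice predeceased; the 2/25 allotted to Beatrice's branch passes to Beatrice's issue by representation.
The 2/25 is divided into 2 equal shares of 1/25 among Martin, Harriet.
Martin predeceased; the 1/25 allotted to Martin's branch passes to Martin's issue by representation.
The 1/25 is divided into 2 equal shares of 1/50 among Nora, Edmund.
Nora is living and takes 1/50.
Edmund is living and takes 1/50.
Harriet is living and takes 1/25.

Albert 1/25; Edmund 1/50; Fiona 1/25; Harriet 1/25; Isaac 3/5; Judith 2/75; Lydia 2/25; Nora 1/50; Oliver 2/75; Quentin 2/25; Samuel 2/75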